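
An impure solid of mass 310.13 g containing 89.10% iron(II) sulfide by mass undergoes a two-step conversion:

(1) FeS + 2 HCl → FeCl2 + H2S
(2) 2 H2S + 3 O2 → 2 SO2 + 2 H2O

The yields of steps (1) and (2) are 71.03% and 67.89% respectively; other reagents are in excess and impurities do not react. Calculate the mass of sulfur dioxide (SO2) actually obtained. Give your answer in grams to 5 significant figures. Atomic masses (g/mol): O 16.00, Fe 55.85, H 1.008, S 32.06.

Pure FeS = 310.13 × 0.8910 = 276.326 g.
M(FeS) = 55.85 + 32.06 = 87.91 g/mol.
M(SO2) = 32.06 + 2(16.00) = 64.06 g/mol.
n(FeS) = 276.326 / 87.91 = 3.14328 mol.
Step 1 (FeS:H2S = 1:1): theoretical n(H2S) = 3.14328 mol; at 71.03% yield, n(H2S) = 2.23267 mol.
Step 2 (H2S:SO2 = 2:2): theoretical n(SO2) = 2.23267 mol, so theoretical mass = 2.23267 × 64.06 = 143.025 g.
At 67.89% yield, actual mass of SO2 = 143.025 × 0.6789 = 97.0997 g.

97.100 g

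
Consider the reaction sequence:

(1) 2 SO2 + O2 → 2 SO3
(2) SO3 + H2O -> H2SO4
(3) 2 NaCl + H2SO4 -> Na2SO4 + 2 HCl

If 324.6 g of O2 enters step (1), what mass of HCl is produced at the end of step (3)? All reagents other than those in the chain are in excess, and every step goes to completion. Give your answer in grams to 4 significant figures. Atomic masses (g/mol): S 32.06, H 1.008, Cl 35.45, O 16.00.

1479 g

M(O2) = 2(16.00) = 32.00 g/mol.
M(HCl) = 1.008 + 35.45 = 36.458 g/mol.
n(O2) = 324.6 / 32.00 = 10.144 mol.
Reaction (1): O2→SO3 ratio 1:2 ⇒ n(SO3) = 20.288 mol.
Reaction (2): SO3→H2SO4 ratio 1:1 ⇒ n(H2SO4) = 20.288 mol.
Reaction (3): H2SO4→HCl ratio 1:2 ⇒ n(HCl) = 40.575 mol.
Mass of HCl = 40.575 × 36.458 = 1479.3 g.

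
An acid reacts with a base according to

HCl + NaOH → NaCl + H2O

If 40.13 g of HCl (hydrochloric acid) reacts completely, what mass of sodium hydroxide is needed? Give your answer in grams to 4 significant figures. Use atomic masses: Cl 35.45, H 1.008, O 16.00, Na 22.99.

M(HCl) = 1.008 + 35.45 = 36.458 g/mol.
M(NaOH) = 22.99 + 16.00 + 1.008 = 39.998 g/mol.
n(HCl) = 40.130 g / 36.458 g/mol = 1.1007 mol.
From the equation the HCl:NaOH mole ratio is 1:1, so n(NaOH) = 1.1007 × 1/1 = 1.1007 mol.
Mass of NaOH = 1.1007 mol × 39.998 g/mol = 44.027 g.

44.03 g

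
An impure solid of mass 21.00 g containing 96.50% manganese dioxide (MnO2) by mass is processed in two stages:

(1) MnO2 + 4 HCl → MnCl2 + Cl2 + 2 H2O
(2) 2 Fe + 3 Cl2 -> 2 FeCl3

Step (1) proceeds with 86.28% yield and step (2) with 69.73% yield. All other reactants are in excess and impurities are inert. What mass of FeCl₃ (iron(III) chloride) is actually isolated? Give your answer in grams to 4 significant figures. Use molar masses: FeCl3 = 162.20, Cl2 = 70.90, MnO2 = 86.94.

15.16 g

Pure MnO2 = 21.00 × 0.9650 = 20.265 g.
n(MnO2) = 20.265 / 86.94 = 0.23309 mol.
Step 1 (MnO2:Cl2 = 1:1): theoretical n(Cl2) = 0.23309 mol; at 86.28% yield, n(Cl2) = 0.20111 mol.
Step 2 (Cl2:FeCl3 = 3:2): theoretical n(FeCl3) = 0.13407 mol, so theoretical mass = 0.13407 × 162.20 = 21.747 g.
At 69.73% yield, actual mass of FeCl3 = 21.747 × 0.6973 = 15.164 g.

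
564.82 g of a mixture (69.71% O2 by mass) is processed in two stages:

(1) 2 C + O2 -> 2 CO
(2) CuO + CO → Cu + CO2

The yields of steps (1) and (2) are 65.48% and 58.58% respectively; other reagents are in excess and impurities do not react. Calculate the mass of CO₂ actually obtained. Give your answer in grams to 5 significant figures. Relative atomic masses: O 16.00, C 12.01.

Pure O2 = 564.82 × 0.6971 = 393.736 g.
M(O2) = 2(16.00) = 32.00 g/mol.
M(CO2) = 12.01 + 2(16.00) = 44.01 g/mol.
n(O2) = 393.736 / 32.00 = 12.3043 mol.
Step 1 (O2:CO = 1:2): theoretical n(CO) = 24.6085 mol; at 65.48% yield, n(CO) = 16.1136 mol.
Step 2 (CO:CO2 = 1:1): theoretical n(CO2) = 16.1136 mol, so theoretical mass = 16.1136 × 44.01 = 709.162 g.
At 58.58% yield, actual mass of CO2 = 709.162 × 0.5858 = 415.427 g.

415.43 g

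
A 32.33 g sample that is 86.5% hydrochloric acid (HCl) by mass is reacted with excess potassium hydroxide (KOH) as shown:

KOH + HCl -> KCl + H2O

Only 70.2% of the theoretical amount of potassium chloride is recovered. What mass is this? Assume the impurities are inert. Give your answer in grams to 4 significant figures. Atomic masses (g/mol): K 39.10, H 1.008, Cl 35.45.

Pure HCl available = 32.33 g × 0.865 = 27.965 g.
M(HCl) = 1.008 + 35.45 = 36.458 g/mol.
M(KCl) = 39.10 + 35.45 = 74.55 g/mol.
n(HCl) = 27.965 g / 36.458 g/mol = 0.76706 mol.
From the equation the HCl:KCl mole ratio is 1:1, so n(KCl) = 0.76706 × 1/1 = 0.76706 mol.
Mass of KCl = 0.76706 mol × 74.55 g/mol = 57.184 g.
Actual mass collected = 57.184 g × 0.702 = 40.143 g.

40.14 g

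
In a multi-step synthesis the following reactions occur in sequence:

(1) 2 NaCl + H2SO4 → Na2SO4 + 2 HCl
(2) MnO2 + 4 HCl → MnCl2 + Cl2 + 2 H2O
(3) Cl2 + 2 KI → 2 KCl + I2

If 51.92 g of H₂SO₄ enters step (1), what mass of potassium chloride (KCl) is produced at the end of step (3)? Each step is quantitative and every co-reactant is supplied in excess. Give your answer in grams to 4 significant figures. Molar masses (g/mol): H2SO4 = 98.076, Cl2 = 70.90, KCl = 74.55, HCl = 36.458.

39.47 g

n(H2SO4) = 51.92 / 98.076 = 0.52939 mol.
Reaction (1): H2SO4→HCl ratio 1:2 ⇒ n(HCl) = 1.0588 mol.
Reaction (2): HCl→Cl2 ratio 4:1 ⇒ n(Cl2) = 0.26469 mol.
Reaction (3): Cl2→KCl ratio 1:2 ⇒ n(KCl) = 0.52939 mol.
Mass of KCl = 0.52939 × 74.55 = 39.466 g.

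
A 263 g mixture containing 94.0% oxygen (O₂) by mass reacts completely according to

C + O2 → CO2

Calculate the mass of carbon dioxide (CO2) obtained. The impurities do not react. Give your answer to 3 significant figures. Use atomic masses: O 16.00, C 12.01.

340 g

Mass of pure O2 = 263 g × 0.940 = 247.2 g.
M(O2) = 2(16.00) = 32.00 g/mol.
M(CO2) = 12.01 + 2(16.00) = 44.01 g/mol.
n(O2) = 247.2 g / 32.00 g/mol = 7.726 mol.
From the equation the O2:CO2 mole ratio is 1:1, so n(CO2) = 7.726 × 1/1 = 7.726 mol.
Mass of CO2 = 7.726 mol × 44.01 g/mol = 340.0 g.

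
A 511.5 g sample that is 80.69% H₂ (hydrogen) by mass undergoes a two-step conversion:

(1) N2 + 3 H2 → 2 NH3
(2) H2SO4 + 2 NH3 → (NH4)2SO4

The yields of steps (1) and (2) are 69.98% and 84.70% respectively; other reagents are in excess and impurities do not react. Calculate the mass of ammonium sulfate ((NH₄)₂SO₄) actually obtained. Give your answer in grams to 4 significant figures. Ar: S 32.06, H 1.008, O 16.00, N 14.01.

5345 g

Pure H2 = 511.5 × 0.8069 = 412.73 g.
M(H2) = 2(1.008) = 2.016 g/mol.
M((NH4)2SO4) = 2(14.01) + 8(1.008) + 32.06 + 4(16.00) = 132.144 g/mol.
n(H2) = 412.73 / 2.016 = 204.73 mol.
Step 1 (H2:NH3 = 3:2): theoretical n(NH3) = 136.48 mol; at 69.98% yield, n(NH3) = 95.512 mol.
Step 2 (NH3:(NH4)2SO4 = 2:1): theoretical n((NH4)2SO4) = 47.756 mol, so theoretical mass = 47.756 × 132.144 = 6310.7 g.
At 84.70% yield, actual mass of (NH4)2SO4 = 6310.7 × 0.8470 = 5345.1 g.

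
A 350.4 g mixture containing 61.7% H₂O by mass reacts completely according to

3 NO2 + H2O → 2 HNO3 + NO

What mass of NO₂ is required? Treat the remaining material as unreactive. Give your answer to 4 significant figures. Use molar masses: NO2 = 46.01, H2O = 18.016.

Mass of pure H2O = 350.4 g × 0.617 = 216.20 g.
n(H2O) = 216.20 g / 18.016 g/mol = 12.000 mol.
From the equation the H2O:NO2 mole ratio is 1:3, so n(NO2) = 12.000 × 3/1 = 36.001 mol.
Mass of NO2 = 36.001 mol × 46.01 g/mol = 1656.4 g.

1656 g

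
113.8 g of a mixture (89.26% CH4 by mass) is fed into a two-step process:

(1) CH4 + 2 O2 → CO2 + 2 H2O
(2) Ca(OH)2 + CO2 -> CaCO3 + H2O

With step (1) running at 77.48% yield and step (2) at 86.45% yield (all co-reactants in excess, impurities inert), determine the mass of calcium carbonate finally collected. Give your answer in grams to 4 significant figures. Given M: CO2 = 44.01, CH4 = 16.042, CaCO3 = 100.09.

424.5 g

Pure CH4 = 113.8 × 0.8926 = 101.58 g.
n(CH4) = 101.58 / 16.042 = 6.3320 mol.
Step 1 (CH4:CO2 = 1:1): theoretical n(CO2) = 6.3320 mol; at 77.48% yield, n(CO2) = 4.9060 mol.
Step 2 (CO2:CaCO3 = 1:1): theoretical n(CaCO3) = 4.9060 mol, so theoretical mass = 4.9060 × 100.09 = 491.04 g.
At 86.45% yield, actual mass of CaCO3 = 491.04 × 0.8645 = 424.51 g.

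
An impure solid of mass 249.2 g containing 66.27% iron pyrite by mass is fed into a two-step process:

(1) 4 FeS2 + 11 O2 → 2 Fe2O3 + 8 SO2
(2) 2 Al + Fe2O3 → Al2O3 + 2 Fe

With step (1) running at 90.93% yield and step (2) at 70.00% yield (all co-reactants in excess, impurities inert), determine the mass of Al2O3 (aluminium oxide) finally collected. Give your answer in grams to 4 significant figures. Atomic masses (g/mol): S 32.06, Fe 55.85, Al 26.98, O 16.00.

Pure FeS2 = 249.2 × 0.6627 = 165.14 g.
M(FeS2) = 55.85 + 2(32.06) = 119.97 g/mol.
M(Al2O3) = 2(26.98) + 3(16.00) = 101.96 g/mol.
n(FeS2) = 165.14 / 119.97 = 1.3766 mol.
Step 1 (FeS2:Fe2O3 = 4:2): theoretical n(Fe2O3) = 0.68828 mol; at 90.93% yield, n(Fe2O3) = 0.62585 mol.
Step 2 (Fe2O3:Al2O3 = 1:1): theoretical n(Al2O3) = 0.62585 mol, so theoretical mass = 0.62585 × 101.96 = 63.812 g.
At 70.00% yield, actual mass of Al2O3 = 63.812 × 0.7000 = 44.668 g.

44.67 g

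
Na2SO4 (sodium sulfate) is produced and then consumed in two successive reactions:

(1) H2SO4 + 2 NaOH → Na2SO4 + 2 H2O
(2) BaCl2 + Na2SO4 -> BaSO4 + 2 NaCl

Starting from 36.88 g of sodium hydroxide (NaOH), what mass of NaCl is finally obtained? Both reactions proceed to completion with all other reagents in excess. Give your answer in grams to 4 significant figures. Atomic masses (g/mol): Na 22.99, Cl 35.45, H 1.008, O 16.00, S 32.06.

M(NaOH) = 22.99 + 16.00 + 1.008 = 39.998 g/mol.
M(NaCl) = 22.99 + 35.45 = 58.44 g/mol.
n(NaOH) = 36.880 / 39.998 = 0.92205 mol.
Step 1 gives a 2:1 ratio of NaOH to Na2SO4, so n(Na2SO4) = 0.46102 mol.
In step 2 the Na2SO4:NaCl ratio is 1:2, so n(NaCl) = 0.92205 mol.
Mass of NaCl = 0.92205 × 58.44 = 53.884 g.

53.88 g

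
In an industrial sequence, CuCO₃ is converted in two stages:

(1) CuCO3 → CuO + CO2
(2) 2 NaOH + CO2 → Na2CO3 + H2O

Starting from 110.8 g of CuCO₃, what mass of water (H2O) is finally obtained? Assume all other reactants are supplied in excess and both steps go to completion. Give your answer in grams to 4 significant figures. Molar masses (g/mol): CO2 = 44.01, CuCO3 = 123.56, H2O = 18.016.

16.16 g

n(CuCO3) = 110.80 / 123.56 = 0.89673 mol.
Step 1 gives a 1:1 ratio of CuCO3 to CO2, so n(CO2) = 0.89673 mol.
In step 2 the CO2:H2O ratio is 1:1, so n(H2O) = 0.89673 mol.
Mass of H2O = 0.89673 × 18.016 = 16.155 g.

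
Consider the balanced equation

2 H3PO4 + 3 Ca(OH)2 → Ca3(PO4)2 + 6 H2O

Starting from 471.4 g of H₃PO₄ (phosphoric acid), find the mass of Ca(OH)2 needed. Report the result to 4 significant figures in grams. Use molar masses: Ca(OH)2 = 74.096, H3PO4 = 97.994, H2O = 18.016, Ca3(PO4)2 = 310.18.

n(H3PO4) = 471.40 g / 97.994 g/mol = 4.8105 mol.
From the equation the H3PO4:Ca(OH)2 mole ratio is 2:3, so n(Ca(OH)2) = 4.8105 × 3/2 = 7.2157 mol.
Mass of Ca(OH)2 = 7.2157 mol × 74.096 g/mol = 534.66 g.

534.7 g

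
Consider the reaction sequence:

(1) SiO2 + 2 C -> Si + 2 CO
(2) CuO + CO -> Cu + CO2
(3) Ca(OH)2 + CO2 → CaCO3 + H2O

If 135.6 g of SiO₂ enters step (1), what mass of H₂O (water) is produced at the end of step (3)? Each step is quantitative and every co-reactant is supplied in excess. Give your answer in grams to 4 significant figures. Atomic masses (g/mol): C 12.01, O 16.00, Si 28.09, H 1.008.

M(SiO2) = 28.09 + 2(16.00) = 60.09 g/mol.
M(H2O) = 2(1.008) + 16.00 = 18.016 g/mol.
n(SiO2) = 135.6 / 60.09 = 2.2566 mol.
Reaction (1): SiO2→CO ratio 1:2 ⇒ n(CO) = 4.5132 mol.
Reaction (2): CO→CO2 ratio 1:1 ⇒ n(CO2) = 4.5132 mol.
Reaction (3): CO2→H2O ratio 1:1 ⇒ n(H2O) = 4.5132 mol.
Mass of H2O = 4.5132 × 18.016 = 81.310 g.

81.31 g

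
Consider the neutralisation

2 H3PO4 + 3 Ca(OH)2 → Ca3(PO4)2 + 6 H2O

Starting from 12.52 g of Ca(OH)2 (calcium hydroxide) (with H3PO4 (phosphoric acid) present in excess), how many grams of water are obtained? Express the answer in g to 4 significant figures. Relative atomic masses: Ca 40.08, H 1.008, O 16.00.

M(Ca(OH)2) = 40.08 + 2(16.00) + 2(1.008) = 74.096 g/mol.
M(H2O) = 2(1.008) + 16.00 = 18.016 g/mol.
n(Ca(OH)2) = 12.520 g / 74.096 g/mol = 0.16897 mol.
From the equation the Ca(OH)2:H2O mole ratio is 3:6, so n(H2O) = 0.16897 × 6/3 = 0.33794 mol.
Mass of H2O = 0.33794 mol × 18.016 g/mol = 6.0883 g.

6.088 g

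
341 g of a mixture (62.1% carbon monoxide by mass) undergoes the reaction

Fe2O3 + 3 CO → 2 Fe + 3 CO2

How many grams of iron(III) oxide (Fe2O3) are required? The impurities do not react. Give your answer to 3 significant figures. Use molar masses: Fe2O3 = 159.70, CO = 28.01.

402 g

Mass of pure CO = 341 g × 0.621 = 211.8 g.
n(CO) = 211.8 g / 28.01 g/mol = 7.560 mol.
From the equation the CO:Fe2O3 mole ratio is 3:1, so n(Fe2O3) = 7.560 × 1/3 = 2.520 mol.
Mass of Fe2O3 = 2.520 mol × 159.70 g/mol = 402.5 g.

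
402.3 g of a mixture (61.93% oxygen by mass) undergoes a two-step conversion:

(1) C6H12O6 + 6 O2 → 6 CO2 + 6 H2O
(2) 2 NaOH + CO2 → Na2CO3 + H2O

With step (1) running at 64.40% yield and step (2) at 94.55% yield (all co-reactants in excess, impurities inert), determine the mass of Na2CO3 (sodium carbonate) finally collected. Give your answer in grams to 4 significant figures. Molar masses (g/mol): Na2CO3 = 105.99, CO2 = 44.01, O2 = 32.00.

Pure O2 = 402.3 × 0.6193 = 249.14 g.
n(O2) = 249.14 / 32.00 = 7.7858 mol.
Step 1 (O2:CO2 = 6:6): theoretical n(CO2) = 7.7858 mol; at 64.40% yield, n(CO2) = 5.0140 mol.
Step 2 (CO2:Na2CO3 = 1:1): theoretical n(Na2CO3) = 5.0140 mol, so theoretical mass = 5.0140 × 105.99 = 531.44 g.
At 94.55% yield, actual mass of Na2CO3 = 531.44 × 0.9455 = 502.47 g.

502.5 g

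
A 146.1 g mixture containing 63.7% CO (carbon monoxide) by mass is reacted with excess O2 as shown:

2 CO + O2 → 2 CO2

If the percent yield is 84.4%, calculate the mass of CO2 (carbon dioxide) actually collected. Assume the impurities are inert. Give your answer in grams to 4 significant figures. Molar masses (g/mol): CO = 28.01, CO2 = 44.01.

Pure CO available = 146.1 g × 0.637 = 93.066 g.
n(CO) = 93.066 g / 28.01 g/mol = 3.3226 mol.
From the equation the CO:CO2 mole ratio is 2:2, so n(CO2) = 3.3226 × 2/2 = 3.3226 mol.
Mass of CO2 = 3.3226 mol × 44.01 g/mol = 146.23 g.
Actual mass collected = 146.23 g × 0.844 = 123.42 g.

123.4 g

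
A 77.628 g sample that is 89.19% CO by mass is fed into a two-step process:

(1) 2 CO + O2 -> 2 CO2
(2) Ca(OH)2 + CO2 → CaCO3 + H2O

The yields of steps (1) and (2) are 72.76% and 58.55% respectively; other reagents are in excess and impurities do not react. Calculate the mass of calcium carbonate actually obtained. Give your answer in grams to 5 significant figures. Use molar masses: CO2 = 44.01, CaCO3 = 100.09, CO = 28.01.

105.40 g

Pure CO = 77.628 × 0.8919 = 69.2364 g.
n(CO) = 69.2364 / 28.01 = 2.47185 mol.
Step 1 (CO:CO2 = 2:2): theoretical n(CO2) = 2.47185 mol; at 72.76% yield, n(CO2) = 1.79852 mol.
Step 2 (CO2:CaCO3 = 1:1): theoretical n(CaCO3) = 1.79852 mol, so theoretical mass = 1.79852 × 100.09 = 180.013 g.
At 58.55% yield, actual mass of CaCO3 = 180.013 × 0.5855 = 105.398 g.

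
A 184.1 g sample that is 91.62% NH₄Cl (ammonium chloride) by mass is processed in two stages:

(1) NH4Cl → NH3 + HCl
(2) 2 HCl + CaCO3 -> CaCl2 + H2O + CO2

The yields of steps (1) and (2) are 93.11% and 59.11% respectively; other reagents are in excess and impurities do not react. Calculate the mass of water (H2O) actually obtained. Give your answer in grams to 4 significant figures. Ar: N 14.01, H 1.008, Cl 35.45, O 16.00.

Pure NH4Cl = 184.1 × 0.9162 = 168.67 g.
M(NH4Cl) = 14.01 + 4(1.008) + 35.45 = 53.492 g/mol.
M(H2O) = 2(1.008) + 16.00 = 18.016 g/mol.
n(NH4Cl) = 168.67 / 53.492 = 3.1532 mol.
Step 1 (NH4Cl:HCl = 1:1): theoretical n(HCl) = 3.1532 mol; at 93.11% yield, n(HCl) = 2.9360 mol.
Step 2 (HCl:H2O = 2:1): theoretical n(H2O) = 1.4680 mol, so theoretical mass = 1.4680 × 18.016 = 26.447 g.
At 59.11% yield, actual mass of H2O = 26.447 × 0.5911 = 15.633 g.

15.63 g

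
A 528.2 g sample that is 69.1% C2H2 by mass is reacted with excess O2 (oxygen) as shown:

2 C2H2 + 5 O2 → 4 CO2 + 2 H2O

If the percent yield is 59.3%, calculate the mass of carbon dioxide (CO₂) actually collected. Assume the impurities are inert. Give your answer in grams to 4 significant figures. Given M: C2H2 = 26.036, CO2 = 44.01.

731.7 g

Pure C2H2 available = 528.2 g × 0.691 = 364.99 g.
n(C2H2) = 364.99 g / 26.036 g/mol = 14.019 mol.
From the equation the C2H2:CO2 mole ratio is 2:4, so n(CO2) = 14.019 × 4/2 = 28.037 mol.
Mass of CO2 = 28.037 mol × 44.01 g/mol = 1233.9 g.
Actual mass collected = 1233.9 g × 0.593 = 731.71 g.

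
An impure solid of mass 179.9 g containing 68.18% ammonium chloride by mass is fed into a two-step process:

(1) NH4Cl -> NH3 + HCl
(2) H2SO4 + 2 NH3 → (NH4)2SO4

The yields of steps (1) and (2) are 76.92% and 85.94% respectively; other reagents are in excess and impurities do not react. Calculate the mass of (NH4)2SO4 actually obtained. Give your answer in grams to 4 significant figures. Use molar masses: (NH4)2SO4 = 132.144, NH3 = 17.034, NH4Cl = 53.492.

100.2 g

Pure NH4Cl = 179.9 × 0.6818 = 122.66 g.
n(NH4Cl) = 122.66 / 53.492 = 2.2930 mol.
Step 1 (NH4Cl:NH3 = 1:1): theoretical n(NH3) = 2.2930 mol; at 76.92% yield, n(NH3) = 1.7638 mol.
Step 2 (NH3:(NH4)2SO4 = 2:1): theoretical n((NH4)2SO4) = 0.88188 mol, so theoretical mass = 0.88188 × 132.144 = 116.53 g.
At 85.94% yield, actual mass of (NH4)2SO4 = 116.53 × 0.8594 = 100.15 g.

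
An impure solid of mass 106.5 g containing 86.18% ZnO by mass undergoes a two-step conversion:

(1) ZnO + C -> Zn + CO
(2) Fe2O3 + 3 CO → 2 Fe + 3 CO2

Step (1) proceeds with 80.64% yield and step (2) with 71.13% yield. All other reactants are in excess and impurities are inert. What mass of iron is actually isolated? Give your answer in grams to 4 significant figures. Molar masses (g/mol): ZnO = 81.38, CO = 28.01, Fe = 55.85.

24.09 g

Pure ZnO = 106.5 × 0.8618 = 91.782 g.
n(ZnO) = 91.782 / 81.38 = 1.1278 mol.
Step 1 (ZnO:CO = 1:1): theoretical n(CO) = 1.1278 mol; at 80.64% yield, n(CO) = 0.90947 mol.
Step 2 (CO:Fe = 3:2): theoretical n(Fe) = 0.60631 mol, so theoretical mass = 0.60631 × 55.85 = 33.863 g.
At 71.13% yield, actual mass of Fe = 33.863 × 0.7113 = 24.086 g.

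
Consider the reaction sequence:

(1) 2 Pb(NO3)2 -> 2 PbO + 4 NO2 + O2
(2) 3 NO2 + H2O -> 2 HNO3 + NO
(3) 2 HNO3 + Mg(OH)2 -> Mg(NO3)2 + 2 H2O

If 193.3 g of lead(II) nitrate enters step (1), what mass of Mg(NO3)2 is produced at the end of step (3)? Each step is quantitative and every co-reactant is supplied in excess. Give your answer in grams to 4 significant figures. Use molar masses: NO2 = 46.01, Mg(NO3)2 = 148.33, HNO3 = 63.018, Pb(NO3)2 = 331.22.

57.71 g

n(Pb(NO3)2) = 193.3 / 331.22 = 0.58360 mol.
Reaction (1): Pb(NO3)2→NO2 ratio 2:4 ⇒ n(NO2) = 1.1672 mol.
Reaction (2): NO2→HNO3 ratio 3:2 ⇒ n(HNO3) = 0.77813 mol.
Reaction (3): HNO3→Mg(NO3)2 ratio 2:1 ⇒ n(Mg(NO3)2) = 0.38907 mol.
Mass of Mg(NO3)2 = 0.38907 × 148.33 = 57.710 g.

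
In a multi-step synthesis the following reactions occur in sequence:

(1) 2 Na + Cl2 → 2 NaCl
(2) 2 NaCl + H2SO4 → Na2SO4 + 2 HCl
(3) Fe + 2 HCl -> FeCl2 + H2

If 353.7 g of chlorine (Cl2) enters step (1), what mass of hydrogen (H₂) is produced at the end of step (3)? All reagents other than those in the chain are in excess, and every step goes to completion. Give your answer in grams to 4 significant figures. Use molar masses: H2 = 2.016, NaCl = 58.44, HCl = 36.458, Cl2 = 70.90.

n(Cl2) = 353.7 / 70.90 = 4.9887 mol.
Reaction (1): Cl2→NaCl ratio 1:2 ⇒ n(NaCl) = 9.9774 mol.
Reaction (2): NaCl→HCl ratio 2:2 ⇒ n(HCl) = 9.9774 mol.
Reaction (3): HCl→H2 ratio 2:1 ⇒ n(H2) = 4.9887 mol.
Mass of H2 = 4.9887 × 2.016 = 10.057 g.

10.06 g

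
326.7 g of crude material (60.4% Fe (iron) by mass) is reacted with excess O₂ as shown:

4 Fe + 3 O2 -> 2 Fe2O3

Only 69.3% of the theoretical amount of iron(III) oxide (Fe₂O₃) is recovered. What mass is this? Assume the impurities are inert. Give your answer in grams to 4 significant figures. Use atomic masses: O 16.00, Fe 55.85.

195.5 g

Pure Fe available = 326.7 g × 0.604 = 197.33 g.
M(Fe) = 55.85 g/mol.
M(Fe2O3) = 2(55.85) + 3(16.00) = 159.70 g/mol.
n(Fe) = 197.33 g / 55.85 g/mol = 3.5332 mol.
From the equation the Fe:Fe2O3 mole ratio is 4:2, so n(Fe2O3) = 3.5332 × 2/4 = 1.7666 mol.
Mass of Fe2O3 = 1.7666 mol × 159.70 g/mol = 282.12 g.
Actual mass collected = 282.12 g × 0.693 = 195.51 g.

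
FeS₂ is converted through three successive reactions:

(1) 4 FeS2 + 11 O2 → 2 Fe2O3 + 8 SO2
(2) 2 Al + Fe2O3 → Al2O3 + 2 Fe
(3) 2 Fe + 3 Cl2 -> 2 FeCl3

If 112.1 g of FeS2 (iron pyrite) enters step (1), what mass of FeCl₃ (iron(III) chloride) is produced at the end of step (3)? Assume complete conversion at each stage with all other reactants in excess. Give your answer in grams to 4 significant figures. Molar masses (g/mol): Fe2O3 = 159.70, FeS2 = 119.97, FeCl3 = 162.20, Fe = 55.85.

n(FeS2) = 112.1 / 119.97 = 0.93440 mol.
Reaction (1): FeS2→Fe2O3 ratio 4:2 ⇒ n(Fe2O3) = 0.46720 mol.
Reaction (2): Fe2O3→Fe ratio 1:2 ⇒ n(Fe) = 0.93440 mol.
Reaction (3): Fe→FeCl3 ratio 2:2 ⇒ n(FeCl3) = 0.93440 mol.
Mass of FeCl3 = 0.93440 × 162.20 = 151.56 g.

151.6 g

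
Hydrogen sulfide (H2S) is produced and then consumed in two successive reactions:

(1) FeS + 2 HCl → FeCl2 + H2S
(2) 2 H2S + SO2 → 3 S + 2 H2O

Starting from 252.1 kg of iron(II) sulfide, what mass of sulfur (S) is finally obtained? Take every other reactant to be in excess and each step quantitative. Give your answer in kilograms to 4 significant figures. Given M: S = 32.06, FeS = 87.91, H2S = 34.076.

137.9 kg

252.1 kg = 252100 g.
n(FeS) = 252100 / 87.91 = 2867.7 mol.
Step 1 gives a 1:1 ratio of FeS to H2S, so n(H2S) = 2867.7 mol.
In step 2 the H2S:S ratio is 2:3, so n(S) = 4301.6 mol.
Mass of S = 4301.6 × 32.06 = 137910 g = 137.9 kg.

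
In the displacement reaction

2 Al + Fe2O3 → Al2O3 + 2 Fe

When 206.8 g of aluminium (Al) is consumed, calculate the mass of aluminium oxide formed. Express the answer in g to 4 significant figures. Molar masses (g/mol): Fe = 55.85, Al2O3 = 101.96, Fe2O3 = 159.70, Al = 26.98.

n(Al) = 206.80 g / 26.98 g/mol = 7.6649 mol.
From the equation the Al:Al2O3 mole ratio is 2:1, so n(Al2O3) = 7.6649 × 1/2 = 3.8325 mol.
Mass of Al2O3 = 3.8325 mol × 101.96 g/mol = 390.76 g.

390.8 g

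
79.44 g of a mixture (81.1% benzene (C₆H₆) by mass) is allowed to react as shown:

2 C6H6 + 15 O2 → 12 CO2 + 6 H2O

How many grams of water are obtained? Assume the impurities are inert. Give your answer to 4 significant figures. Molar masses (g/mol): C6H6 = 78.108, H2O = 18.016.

Mass of pure C6H6 = 79.44 g × 0.811 = 64.426 g.
n(C6H6) = 64.426 g / 78.108 g/mol = 0.82483 mol.
From the equation the C6H6:H2O mole ratio is 2:6, so n(H2O) = 0.82483 × 6/2 = 2.4745 mol.
Mass of H2O = 2.4745 mol × 18.016 g/mol = 44.580 g.

44.58 g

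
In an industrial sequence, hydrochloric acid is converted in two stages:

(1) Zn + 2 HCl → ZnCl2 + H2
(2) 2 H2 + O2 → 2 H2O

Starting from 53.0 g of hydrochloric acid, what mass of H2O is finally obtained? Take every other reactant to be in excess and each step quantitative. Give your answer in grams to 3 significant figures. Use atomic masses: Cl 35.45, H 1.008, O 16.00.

13.1 g

M(HCl) = 1.008 + 35.45 = 36.458 g/mol.
M(H2O) = 2(1.008) + 16.00 = 18.016 g/mol.
n(HCl) = 53.00 / 36.458 = 1.454 mol.
Step 1 gives a 2:1 ratio of HCl to H2, so n(H2) = 0.7269 mol.
In step 2 the H2:H2O ratio is 2:2, so n(H2O) = 0.7269 mol.
Mass of H2O = 0.7269 × 18.016 = 13.10 g.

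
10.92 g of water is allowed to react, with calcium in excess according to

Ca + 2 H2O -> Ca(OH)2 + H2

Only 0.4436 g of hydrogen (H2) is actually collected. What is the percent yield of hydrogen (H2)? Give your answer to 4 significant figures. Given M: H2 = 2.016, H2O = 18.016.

72.61 %

n(H2O) = 10.920 g / 18.016 g/mol = 0.60613 mol.
From the equation the H2O:H2 mole ratio is 2:1, so n(H2) = 0.60613 × 1/2 = 0.30306 mol.
Mass of H2 = 0.30306 mol × 2.016 g/mol = 0.61098 g.
This is the theoretical yield. Percent yield = 0.4436 g / 0.61098 g × 100% = 72.605%.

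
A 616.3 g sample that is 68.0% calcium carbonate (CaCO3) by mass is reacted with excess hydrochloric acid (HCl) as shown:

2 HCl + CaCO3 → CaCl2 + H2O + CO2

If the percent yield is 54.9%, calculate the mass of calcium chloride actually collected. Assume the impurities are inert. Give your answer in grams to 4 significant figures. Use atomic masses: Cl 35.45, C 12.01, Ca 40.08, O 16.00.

Pure CaCO3 available = 616.3 g × 0.680 = 419.08 g.
M(CaCO3) = 40.08 + 12.01 + 3(16.00) = 100.09 g/mol.
M(CaCl2) = 40.08 + 2(35.45) = 110.98 g/mol.
n(CaCO3) = 419.08 g / 100.09 g/mol = 4.1871 mol.
From the equation the CaCO3:CaCl2 mole ratio is 1:1, so n(CaCl2) = 4.1871 × 1/1 = 4.1871 mol.
Mass of CaCl2 = 4.1871 mol × 110.98 g/mol = 464.68 g.
Actual mass collected = 464.68 g × 0.549 = 255.11 g.

255.1 g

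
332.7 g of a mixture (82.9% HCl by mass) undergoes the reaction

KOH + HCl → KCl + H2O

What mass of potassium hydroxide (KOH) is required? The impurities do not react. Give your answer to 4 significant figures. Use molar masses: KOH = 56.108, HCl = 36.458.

Mass of pure HCl = 332.7 g × 0.829 = 275.81 g.
n(HCl) = 275.81 g / 36.458 g/mol = 7.5651 mol.
From the equation the HCl:KOH mole ratio is 1:1, so n(KOH) = 7.5651 × 1/1 = 7.5651 mol.
Mass of KOH = 7.5651 mol × 56.108 g/mol = 424.46 g.

424.5 g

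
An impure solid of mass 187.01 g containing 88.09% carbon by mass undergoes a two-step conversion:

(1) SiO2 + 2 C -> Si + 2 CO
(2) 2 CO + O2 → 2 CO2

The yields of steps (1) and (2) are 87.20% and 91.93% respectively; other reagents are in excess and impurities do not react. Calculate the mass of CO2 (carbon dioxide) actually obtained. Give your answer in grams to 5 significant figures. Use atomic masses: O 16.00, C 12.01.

Pure C = 187.01 × 0.8809 = 164.737 g.
M(C) = 12.01 g/mol.
M(CO2) = 12.01 + 2(16.00) = 44.01 g/mol.
n(C) = 164.737 / 12.01 = 13.7167 mol.
Step 1 (C:CO = 2:2): theoretical n(CO) = 13.7167 mol; at 87.20% yield, n(CO) = 11.9609 mol.
Step 2 (CO:CO2 = 2:2): theoretical n(CO2) = 11.9609 mol, so theoretical mass = 11.9609 × 44.01 = 526.400 g.
At 91.93% yield, actual mass of CO2 = 526.400 × 0.9193 = 483.920 g.

483.92 g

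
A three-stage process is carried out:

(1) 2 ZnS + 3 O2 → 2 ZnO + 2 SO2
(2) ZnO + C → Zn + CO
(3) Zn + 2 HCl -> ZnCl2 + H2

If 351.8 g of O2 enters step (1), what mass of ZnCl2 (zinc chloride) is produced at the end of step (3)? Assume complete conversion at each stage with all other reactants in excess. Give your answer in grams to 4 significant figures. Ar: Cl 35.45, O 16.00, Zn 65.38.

998.8 g

M(O2) = 2(16.00) = 32.00 g/mol.
M(ZnCl2) = 65.38 + 2(35.45) = 136.28 g/mol.
n(O2) = 351.8 / 32.00 = 10.994 mol.
Reaction (1): O2→ZnO ratio 3:2 ⇒ n(ZnO) = 7.3292 mol.
Reaction (2): ZnO→Zn ratio 1:1 ⇒ n(Zn) = 7.3292 mol.
Reaction (3): Zn→ZnCl2 ratio 1:1 ⇒ n(ZnCl2) = 7.3292 mol.
Mass of ZnCl2 = 7.3292 × 136.28 = 998.82 g.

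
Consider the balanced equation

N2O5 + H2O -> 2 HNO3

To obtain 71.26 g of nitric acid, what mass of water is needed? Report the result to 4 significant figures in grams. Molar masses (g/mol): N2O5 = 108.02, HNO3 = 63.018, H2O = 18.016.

10.19 g

n(HNO3) = 71.260 g / 63.018 g/mol = 1.1308 mol.
From the equation the HNO3:H2O mole ratio is 2:1, so n(H2O) = 1.1308 × 1/2 = 0.56539 mol.
Mass of H2O = 0.56539 mol × 18.016 g/mol = 10.186 g.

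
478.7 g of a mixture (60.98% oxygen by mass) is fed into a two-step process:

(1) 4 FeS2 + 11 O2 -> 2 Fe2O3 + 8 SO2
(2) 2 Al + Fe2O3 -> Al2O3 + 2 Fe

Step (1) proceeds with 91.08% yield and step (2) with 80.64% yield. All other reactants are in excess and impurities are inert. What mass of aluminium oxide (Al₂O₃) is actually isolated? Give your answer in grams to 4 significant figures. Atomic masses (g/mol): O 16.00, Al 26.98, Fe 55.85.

124.2 g

Pure O2 = 478.7 × 0.6098 = 291.91 g.
M(O2) = 2(16.00) = 32.00 g/mol.
M(Al2O3) = 2(26.98) + 3(16.00) = 101.96 g/mol.
n(O2) = 291.91 / 32.00 = 9.1222 mol.
Step 1 (O2:Fe2O3 = 11:2): theoretical n(Fe2O3) = 1.6586 mol; at 91.08% yield, n(Fe2O3) = 1.5106 mol.
Step 2 (Fe2O3:Al2O3 = 1:1): theoretical n(Al2O3) = 1.5106 mol, so theoretical mass = 1.5106 × 101.96 = 154.02 g.
At 80.64% yield, actual mass of Al2O3 = 154.02 × 0.8064 = 124.21 g.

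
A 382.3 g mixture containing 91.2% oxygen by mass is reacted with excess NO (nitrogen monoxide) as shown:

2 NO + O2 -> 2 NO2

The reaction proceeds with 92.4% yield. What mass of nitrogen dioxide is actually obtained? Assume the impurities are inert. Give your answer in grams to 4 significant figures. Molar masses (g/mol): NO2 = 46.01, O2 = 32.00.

926.4 g

Pure O2 available = 382.3 g × 0.912 = 348.66 g.
n(O2) = 348.66 g / 32.00 g/mol = 10.896 mol.
From the equation the O2:NO2 mole ratio is 1:2, so n(NO2) = 10.896 × 2/1 = 21.791 mol.
Mass of NO2 = 21.791 mol × 46.01 g/mol = 1002.6 g.
Actual mass collected = 1002.6 g × 0.924 = 926.41 g.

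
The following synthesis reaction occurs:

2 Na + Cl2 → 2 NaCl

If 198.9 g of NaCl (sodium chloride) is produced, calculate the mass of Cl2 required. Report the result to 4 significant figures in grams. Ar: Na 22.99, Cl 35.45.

120.7 g

M(NaCl) = 22.99 + 35.45 = 58.44 g/mol.
M(Cl2) = 2(35.45) = 70.90 g/mol.
n(NaCl) = 198.90 g / 58.44 g/mol = 3.4035 mol.
From the equation the NaCl:Cl2 mole ratio is 2:1, so n(Cl2) = 3.4035 × 1/2 = 1.7017 mol.
Mass of Cl2 = 1.7017 mol × 70.90 g/mol = 120.65 g.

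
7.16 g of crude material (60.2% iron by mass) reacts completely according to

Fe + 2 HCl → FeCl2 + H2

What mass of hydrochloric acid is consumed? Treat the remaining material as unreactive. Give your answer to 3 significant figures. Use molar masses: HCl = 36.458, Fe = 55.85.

5.63 g

Mass of pure Fe = 7.16 g × 0.602 = 4.310 g.
n(Fe) = 4.310 g / 55.85 g/mol = 0.07718 mol.
From the equation the Fe:HCl mole ratio is 1:2, so n(HCl) = 0.07718 × 2/1 = 0.1544 mol.
Mass of HCl = 0.1544 mol × 36.458 g/mol = 5.627 g.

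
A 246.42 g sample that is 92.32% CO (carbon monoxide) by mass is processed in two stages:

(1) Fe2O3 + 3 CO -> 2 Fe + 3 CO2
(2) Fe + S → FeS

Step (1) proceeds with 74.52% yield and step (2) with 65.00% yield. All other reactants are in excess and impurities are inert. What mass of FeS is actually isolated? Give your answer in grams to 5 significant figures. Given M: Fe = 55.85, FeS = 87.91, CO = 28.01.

230.56 g

Pure CO = 246.42 × 0.9232 = 227.495 g.
n(CO) = 227.495 / 28.01 = 8.12192 mol.
Step 1 (CO:Fe = 3:2): theoretical n(Fe) = 5.41461 mol; at 74.52% yield, n(Fe) = 4.03497 mol.
Step 2 (Fe:FeS = 1:1): theoretical n(FeS) = 4.03497 mol, so theoretical mass = 4.03497 × 87.91 = 354.714 g.
At 65.00% yield, actual mass of FeS = 354.714 × 0.6500 = 230.564 g.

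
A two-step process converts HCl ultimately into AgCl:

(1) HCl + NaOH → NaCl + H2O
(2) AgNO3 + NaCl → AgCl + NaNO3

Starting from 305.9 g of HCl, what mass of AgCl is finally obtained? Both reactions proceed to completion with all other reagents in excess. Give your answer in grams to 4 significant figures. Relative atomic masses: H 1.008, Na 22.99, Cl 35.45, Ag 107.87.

1203 g

M(HCl) = 1.008 + 35.45 = 36.458 g/mol.
M(AgCl) = 107.87 + 35.45 = 143.32 g/mol.
n(HCl) = 305.90 / 36.458 = 8.3905 mol.
Step 1 gives a 1:1 ratio of HCl to NaCl, so n(NaCl) = 8.3905 mol.
In step 2 the NaCl:AgCl ratio is 1:1, so n(AgCl) = 8.3905 mol.
Mass of AgCl = 8.3905 × 143.32 = 1202.5 g.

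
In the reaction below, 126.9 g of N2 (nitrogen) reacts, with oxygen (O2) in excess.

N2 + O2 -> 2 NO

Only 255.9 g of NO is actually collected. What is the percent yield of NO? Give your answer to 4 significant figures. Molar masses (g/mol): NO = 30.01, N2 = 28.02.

n(N2) = 126.90 g / 28.02 g/mol = 4.5289 mol.
From the equation the N2:NO mole ratio is 1:2, so n(NO) = 4.5289 × 2/1 = 9.0578 mol.
Mass of NO = 9.0578 mol × 30.01 g/mol = 271.83 g.
This is the theoretical yield. Percent yield = 255.9 g / 271.83 g × 100% = 94.141%.

94.14 %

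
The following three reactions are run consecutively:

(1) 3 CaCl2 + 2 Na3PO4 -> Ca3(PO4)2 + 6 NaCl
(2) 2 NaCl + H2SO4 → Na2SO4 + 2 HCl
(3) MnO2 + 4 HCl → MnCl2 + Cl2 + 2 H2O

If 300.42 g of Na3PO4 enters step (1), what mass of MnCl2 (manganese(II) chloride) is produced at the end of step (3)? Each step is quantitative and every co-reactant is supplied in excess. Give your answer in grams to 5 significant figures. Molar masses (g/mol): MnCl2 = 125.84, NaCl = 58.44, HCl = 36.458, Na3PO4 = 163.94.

172.95 g

n(Na3PO4) = 300.42 / 163.94 = 1.83250 mol.
Reaction (1): Na3PO4→NaCl ratio 2:6 ⇒ n(NaCl) = 5.49750 mol.
Reaction (2): NaCl→HCl ratio 2:2 ⇒ n(HCl) = 5.49750 mol.
Reaction (3): HCl→MnCl2 ratio 4:1 ⇒ n(MnCl2) = 1.37437 mol.
Mass of MnCl2 = 1.37437 × 125.84 = 172.951 g.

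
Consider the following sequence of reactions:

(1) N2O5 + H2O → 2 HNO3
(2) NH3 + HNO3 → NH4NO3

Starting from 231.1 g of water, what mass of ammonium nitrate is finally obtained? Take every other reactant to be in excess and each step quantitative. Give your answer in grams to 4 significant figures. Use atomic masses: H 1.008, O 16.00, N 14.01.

M(H2O) = 2(1.008) + 16.00 = 18.016 g/mol.
M(NH4NO3) = 2(14.01) + 4(1.008) + 3(16.00) = 80.052 g/mol.
n(H2O) = 231.10 / 18.016 = 12.827 mol.
Step 1 gives a 1:2 ratio of H2O to HNO3, so n(HNO3) = 25.655 mol.
In step 2 the HNO3:NH4NO3 ratio is 1:1, so n(NH4NO3) = 25.655 mol.
Mass of NH4NO3 = 25.655 × 80.052 = 2053.7 g.

2054 g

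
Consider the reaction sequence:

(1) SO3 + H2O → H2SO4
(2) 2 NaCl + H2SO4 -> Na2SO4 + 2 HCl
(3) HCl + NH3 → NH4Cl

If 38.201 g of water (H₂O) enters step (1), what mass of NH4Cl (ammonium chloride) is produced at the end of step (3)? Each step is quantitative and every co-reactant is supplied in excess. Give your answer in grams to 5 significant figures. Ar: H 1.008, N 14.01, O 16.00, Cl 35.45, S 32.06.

226.85 g

M(H2O) = 2(1.008) + 16.00 = 18.016 g/mol.
M(NH4Cl) = 14.01 + 4(1.008) + 35.45 = 53.492 g/mol.
n(H2O) = 38.201 / 18.016 = 2.12039 mol.
Reaction (1): H2O→H2SO4 ratio 1:1 ⇒ n(H2SO4) = 2.12039 mol.
Reaction (2): H2SO4→HCl ratio 1:2 ⇒ n(HCl) = 4.24079 mol.
Reaction (3): HCl→NH4Cl ratio 1:1 ⇒ n(NH4Cl) = 4.24079 mol.
Mass of NH4Cl = 4.24079 × 53.492 = 226.848 g.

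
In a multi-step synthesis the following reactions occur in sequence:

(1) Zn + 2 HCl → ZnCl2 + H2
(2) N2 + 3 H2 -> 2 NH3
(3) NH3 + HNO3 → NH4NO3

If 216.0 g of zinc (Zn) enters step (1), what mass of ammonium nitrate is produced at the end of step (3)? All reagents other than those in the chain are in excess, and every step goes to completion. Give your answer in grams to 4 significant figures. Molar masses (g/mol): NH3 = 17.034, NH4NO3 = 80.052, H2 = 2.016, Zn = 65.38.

n(Zn) = 216.0 / 65.38 = 3.3038 mol.
Reaction (1): Zn→H2 ratio 1:1 ⇒ n(H2) = 3.3038 mol.
Reaction (2): H2→NH3 ratio 3:2 ⇒ n(NH3) = 2.2025 mol.
Reaction (3): NH3→NH4NO3 ratio 1:1 ⇒ n(NH4NO3) = 2.2025 mol.
Mass of NH4NO3 = 2.2025 × 80.052 = 176.32 g.

176.3 g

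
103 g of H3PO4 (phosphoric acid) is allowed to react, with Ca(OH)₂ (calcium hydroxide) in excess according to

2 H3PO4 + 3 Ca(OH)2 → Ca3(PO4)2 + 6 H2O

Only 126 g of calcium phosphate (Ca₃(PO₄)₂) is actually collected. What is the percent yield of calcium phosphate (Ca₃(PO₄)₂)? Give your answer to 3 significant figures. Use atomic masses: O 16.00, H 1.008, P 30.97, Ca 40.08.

M(H3PO4) = 3(1.008) + 30.97 + 4(16.00) = 97.994 g/mol.
M(Ca3(PO4)2) = 3(40.08) + 2(30.97) + 8(16.00) = 310.18 g/mol.
n(H3PO4) = 103.0 g / 97.994 g/mol = 1.051 mol.
From the equation the H3PO4:Ca3(PO4)2 mole ratio is 2:1, so n(Ca3(PO4)2) = 1.051 × 1/2 = 0.5255 mol.
Mass of Ca3(PO4)2 = 0.5255 mol × 310.18 g/mol = 163.0 g.
This is the theoretical yield. Percent yield = 126 g / 163.0 g × 100% = 77.29%.

77.3 %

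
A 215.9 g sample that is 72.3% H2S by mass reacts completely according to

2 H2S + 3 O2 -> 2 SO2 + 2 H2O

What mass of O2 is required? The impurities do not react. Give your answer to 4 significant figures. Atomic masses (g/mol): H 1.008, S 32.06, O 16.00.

219.9 g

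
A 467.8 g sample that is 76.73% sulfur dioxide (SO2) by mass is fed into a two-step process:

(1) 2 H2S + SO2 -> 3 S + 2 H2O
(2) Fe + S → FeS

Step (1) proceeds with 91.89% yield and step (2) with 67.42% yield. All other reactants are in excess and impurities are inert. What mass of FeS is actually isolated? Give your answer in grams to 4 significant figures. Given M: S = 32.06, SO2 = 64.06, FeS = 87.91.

915.5 g

Pure SO2 = 467.8 × 0.7673 = 358.94 g.
n(SO2) = 358.94 / 64.06 = 5.6032 mol.
Step 1 (SO2:S = 1:3): theoretical n(S) = 16.810 mol; at 91.89% yield, n(S) = 15.446 mol.
Step 2 (S:FeS = 1:1): theoretical n(FeS) = 15.446 mol, so theoretical mass = 15.446 × 87.91 = 1357.9 g.
At 67.42% yield, actual mass of FeS = 1357.9 × 0.6742 = 915.49 g.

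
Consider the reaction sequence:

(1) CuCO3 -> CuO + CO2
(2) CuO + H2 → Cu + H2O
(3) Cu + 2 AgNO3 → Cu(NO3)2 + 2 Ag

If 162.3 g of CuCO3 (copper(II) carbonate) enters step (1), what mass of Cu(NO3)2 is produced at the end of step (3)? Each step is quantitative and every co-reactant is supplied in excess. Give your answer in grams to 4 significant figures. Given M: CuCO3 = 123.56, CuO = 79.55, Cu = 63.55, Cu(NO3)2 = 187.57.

n(CuCO3) = 162.3 / 123.56 = 1.3135 mol.
Reaction (1): CuCO3→CuO ratio 1:1 ⇒ n(CuO) = 1.3135 mol.
Reaction (2): CuO→Cu ratio 1:1 ⇒ n(Cu) = 1.3135 mol.
Reaction (3): Cu→Cu(NO3)2 ratio 1:1 ⇒ n(Cu(NO3)2) = 1.3135 mol.
Mass of Cu(NO3)2 = 1.3135 × 187.57 = 246.38 g.

246.4 g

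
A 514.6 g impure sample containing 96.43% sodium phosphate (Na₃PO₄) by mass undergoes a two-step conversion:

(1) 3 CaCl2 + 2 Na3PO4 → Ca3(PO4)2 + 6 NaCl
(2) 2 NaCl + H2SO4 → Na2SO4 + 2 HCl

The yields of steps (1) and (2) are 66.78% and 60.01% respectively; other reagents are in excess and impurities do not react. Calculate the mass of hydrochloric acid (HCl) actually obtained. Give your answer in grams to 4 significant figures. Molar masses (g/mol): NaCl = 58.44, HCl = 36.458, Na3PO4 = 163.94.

132.7 g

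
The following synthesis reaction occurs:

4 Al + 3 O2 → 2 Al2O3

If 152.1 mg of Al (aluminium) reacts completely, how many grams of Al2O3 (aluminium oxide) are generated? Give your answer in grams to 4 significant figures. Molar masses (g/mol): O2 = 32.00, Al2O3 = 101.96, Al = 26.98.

0.2874 g

Convert: 152.1 mg = 0.15210 g.
n(Al) = 0.15210 g / 26.98 g/mol = 0.0056375 mol.
From the equation the Al:Al2O3 mole ratio is 4:2, so n(Al2O3) = 0.0056375 × 2/4 = 0.0028188 mol.
Mass of Al2O3 = 0.0028188 mol × 101.96 g/mol = 0.28740 g.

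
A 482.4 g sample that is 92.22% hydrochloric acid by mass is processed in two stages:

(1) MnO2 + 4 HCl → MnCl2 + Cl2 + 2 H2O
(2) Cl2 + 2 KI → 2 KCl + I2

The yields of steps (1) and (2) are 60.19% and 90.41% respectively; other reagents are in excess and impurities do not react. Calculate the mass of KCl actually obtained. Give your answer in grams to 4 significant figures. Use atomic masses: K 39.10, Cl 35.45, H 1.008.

247.5 g

Pure HCl = 482.4 × 0.9222 = 444.87 g.
M(HCl) = 1.008 + 35.45 = 36.458 g/mol.
M(KCl) = 39.10 + 35.45 = 74.55 g/mol.
n(HCl) = 444.87 / 36.458 = 12.202 mol.
Step 1 (HCl:Cl2 = 4:1): theoretical n(Cl2) = 3.0506 mol; at 60.19% yield, n(Cl2) = 1.8361 mol.
Step 2 (Cl2:KCl = 1:2): theoretical n(KCl) = 3.6723 mol, so theoretical mass = 3.6723 × 74.55 = 273.77 g.
At 90.41% yield, actual mass of KCl = 273.77 × 0.9041 = 247.51 g.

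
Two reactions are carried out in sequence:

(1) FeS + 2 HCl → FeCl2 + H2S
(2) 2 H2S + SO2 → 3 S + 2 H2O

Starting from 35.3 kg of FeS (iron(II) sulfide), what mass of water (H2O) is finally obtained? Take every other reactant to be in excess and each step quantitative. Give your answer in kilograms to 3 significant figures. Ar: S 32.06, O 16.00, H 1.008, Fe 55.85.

M(FeS) = 55.85 + 32.06 = 87.91 g/mol.
M(H2O) = 2(1.008) + 16.00 = 18.016 g/mol.
35.3 kg = 35300 g.
n(FeS) = 35300 / 87.91 = 401.5 mol.
Step 1 gives a 1:1 ratio of FeS to H2S, so n(H2S) = 401.5 mol.
In step 2 the H2S:H2O ratio is 2:2, so n(H2O) = 401.5 mol.
Mass of H2O = 401.5 × 18.016 = 7234 g = 7.23 kg.

7.23 kg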